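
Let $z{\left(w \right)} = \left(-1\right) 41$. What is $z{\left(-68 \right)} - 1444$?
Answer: $-1485$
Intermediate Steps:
$z{\left(w \right)} = -41$
$z{\left(-68 \right)} - 1444 = -41 - 1444 = -1485$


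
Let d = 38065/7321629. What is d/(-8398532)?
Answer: -38065/61490935448628 ≈ -6.1903e-10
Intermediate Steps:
d = 38065/7321629 (d = 38065*(1/7321629) = 38065/7321629 ≈ 0.0051990)
d/(-8398532) = (38065/7321629)/(-8398532) = (38065/7321629)*(-1/8398532) = -38065/61490935448628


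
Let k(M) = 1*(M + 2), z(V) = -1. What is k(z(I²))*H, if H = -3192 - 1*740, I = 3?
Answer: -3932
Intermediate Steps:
k(M) = 2 + M (k(M) = 1*(2 + M) = 2 + M)
H = -3932 (H = -3192 - 740 = -3932)
k(z(I²))*H = (2 - 1)*(-3932) = 1*(-3932) = -3932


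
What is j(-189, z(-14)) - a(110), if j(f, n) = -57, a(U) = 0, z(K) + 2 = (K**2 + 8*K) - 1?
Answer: -57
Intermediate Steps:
z(K) = -3 + K**2 + 8*K (z(K) = -2 + ((K**2 + 8*K) - 1) = -2 + (-1 + K**2 + 8*K) = -3 + K**2 + 8*K)
j(-189, z(-14)) - a(110) = -57 - 1*0 = -57 + 0 = -57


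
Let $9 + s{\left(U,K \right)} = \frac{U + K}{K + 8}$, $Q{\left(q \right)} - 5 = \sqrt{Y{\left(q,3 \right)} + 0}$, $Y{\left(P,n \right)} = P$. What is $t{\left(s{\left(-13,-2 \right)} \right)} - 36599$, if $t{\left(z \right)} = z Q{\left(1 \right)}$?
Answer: $-36668$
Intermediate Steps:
$Q{\left(q \right)} = 5 + \sqrt{q}$ ($Q{\left(q \right)} = 5 + \sqrt{q + 0} = 5 + \sqrt{q}$)
$s{\left(U,K \right)} = -9 + \frac{K + U}{8 + K}$ ($s{\left(U,K \right)} = -9 + \frac{U + K}{K + 8} = -9 + \frac{K + U}{8 + K}$)
$t{\left(z \right)} = 6 z$ ($t{\left(z \right)} = z \left(5 + \sqrt{1}\right) = z \left(5 + 1\right) = z 6 = 6 z$)
$t{\left(s{\left(-13,-2 \right)} \right)} - 36599 = 6 \frac{-72 - 13 - -16}{8 - 2} - 36599 = 6 \frac{-72 - 13 + 16}{6} - 36599 = 6 \cdot \frac{1}{6} \left(-69\right) - 36599 = 6 \left(- \frac{23}{2}\right) - 36599 = -69 - 36599 = -36668$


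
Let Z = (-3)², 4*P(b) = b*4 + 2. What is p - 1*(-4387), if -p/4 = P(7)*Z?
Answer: 4117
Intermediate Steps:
P(b) = ½ + b (P(b) = (b*4 + 2)/4 = (4*b + 2)/4 = (2 + 4*b)/4 = ½ + b)
Z = 9
p = -270 (p = -4*(½ + 7)*9 = -30*9 = -4*135/2 = -270)
p - 1*(-4387) = -270 - 1*(-4387) = -270 + 4387 = 4117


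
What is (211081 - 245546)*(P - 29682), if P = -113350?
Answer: 4929597880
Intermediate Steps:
(211081 - 245546)*(P - 29682) = (211081 - 245546)*(-113350 - 29682) = -34465*(-143032) = 4929597880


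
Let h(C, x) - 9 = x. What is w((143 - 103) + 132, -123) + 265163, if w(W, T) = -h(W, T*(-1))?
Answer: 265031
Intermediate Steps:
h(C, x) = 9 + x
w(W, T) = -9 + T (w(W, T) = -(9 + T*(-1)) = -(9 - T) = -9 + T)
w((143 - 103) + 132, -123) + 265163 = (-9 - 123) + 265163 = -132 + 265163 = 265031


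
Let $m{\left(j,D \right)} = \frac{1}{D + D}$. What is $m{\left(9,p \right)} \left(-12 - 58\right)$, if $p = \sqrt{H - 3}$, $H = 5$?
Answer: $- \frac{35 \sqrt{2}}{2} \approx -24.749$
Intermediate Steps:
$p = \sqrt{2}$ ($p = \sqrt{5 - 3} = \sqrt{2} \approx 1.4142$)
$m{\left(j,D \right)} = \frac{1}{2 D}$
$m{\left(9,p \right)} \left(-12 - 58\right) = \frac{1}{2 \sqrt{2}} \left(-12 - 58\right) = \frac{\frac{1}{2} \sqrt{2}}{2} \left(-12 - 58\right) = \frac{\sqrt{2}}{4} \left(-12 - 58\right) = \frac{\sqrt{2}}{4} \left(-70\right) = - \frac{35 \sqrt{2}}{2}$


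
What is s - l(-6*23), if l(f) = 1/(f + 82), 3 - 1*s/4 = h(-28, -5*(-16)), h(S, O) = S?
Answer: 6945/56 ≈ 124.02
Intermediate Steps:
s = 124 (s = 12 - 4*(-28) = 12 + 112 = 124)
l(f) = 1/(82 + f)
s - l(-6*23) = 124 - 1/(82 - 6*23) = 124 - 1/(82 - 138) = 124 - 1/(-56) = 124 - 1*(-1/56) = 124 + 1/56 = 6945/56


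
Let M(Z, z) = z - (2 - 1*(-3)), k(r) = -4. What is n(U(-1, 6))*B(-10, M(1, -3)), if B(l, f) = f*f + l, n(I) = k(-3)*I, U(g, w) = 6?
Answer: -1296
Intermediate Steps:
M(Z, z) = -5 + z (M(Z, z) = z - (2 + 3) = z - 1*5 = z - 5 = -5 + z)
n(I) = -4*I
B(l, f) = l + f² (B(l, f) = f² + l = l + f²)
n(U(-1, 6))*B(-10, M(1, -3)) = (-4*6)*(-10 + (-5 - 3)²) = -24*(-10 + (-8)²) = -24*(-10 + 64) = -24*54 = -1296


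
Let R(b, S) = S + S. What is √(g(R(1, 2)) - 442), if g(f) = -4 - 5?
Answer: I*√451 ≈ 21.237*I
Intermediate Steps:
R(b, S) = 2*S
g(f) = -9
√(g(R(1, 2)) - 442) = √(-9 - 442) = √(-451) = I*√451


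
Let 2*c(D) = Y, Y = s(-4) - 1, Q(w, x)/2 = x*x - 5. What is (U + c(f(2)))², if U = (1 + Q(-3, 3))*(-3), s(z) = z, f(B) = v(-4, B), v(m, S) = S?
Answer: 3481/4 ≈ 870.25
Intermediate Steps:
f(B) = B
Q(w, x) = -10 + 2*x² (Q(w, x) = 2*(x*x - 5) = 2*(x² - 5) = 2*(-5 + x²) = -10 + 2*x²)
Y = -5 (Y = -4 - 1 = -5)
c(D) = -5/2 (c(D) = (½)*(-5) = -5/2)
U = -27 (U = (1 + (-10 + 2*3²))*(-3) = (1 + (-10 + 2*9))*(-3) = (1 + (-10 + 18))*(-3) = (1 + 8)*(-3) = 9*(-3) = -27)
(U + c(f(2)))² = (-27 - 5/2)² = (-59/2)² = 3481/4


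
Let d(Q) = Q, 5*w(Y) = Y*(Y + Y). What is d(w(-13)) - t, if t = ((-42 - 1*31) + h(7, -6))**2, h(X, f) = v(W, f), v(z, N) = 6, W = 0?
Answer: -22107/5 ≈ -4421.4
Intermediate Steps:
w(Y) = 2*Y**2/5 (w(Y) = (Y*(Y + Y))/5 = (Y*(2*Y))/5 = (2*Y**2)/5 = 2*Y**2/5)
h(X, f) = 6
t = 4489 (t = ((-42 - 1*31) + 6)**2 = ((-42 - 31) + 6)**2 = (-73 + 6)**2 = (-67)**2 = 4489)
d(w(-13)) - t = (2/5)*(-13)**2 - 1*4489 = (2/5)*169 - 4489 = 338/5 - 4489 = -22107/5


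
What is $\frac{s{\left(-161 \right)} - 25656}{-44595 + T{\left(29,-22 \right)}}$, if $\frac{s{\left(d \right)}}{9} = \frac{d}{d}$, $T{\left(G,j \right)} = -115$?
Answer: $\frac{25647}{44710} \approx 0.57363$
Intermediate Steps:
$s{\left(d \right)} = 9$ ($s{\left(d \right)} = 9 \frac{d}{d} = 9 \cdot 1 = 9$)
$\frac{s{\left(-161 \right)} - 25656}{-44595 + T{\left(29,-22 \right)}} = \frac{9 - 25656}{-44595 - 115} = - \frac{25647}{-44710} = \left(-25647\right) \left(- \frac{1}{44710}\right) = \frac{25647}{44710}$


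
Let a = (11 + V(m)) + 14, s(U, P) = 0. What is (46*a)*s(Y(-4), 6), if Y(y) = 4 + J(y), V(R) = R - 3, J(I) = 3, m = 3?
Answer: 0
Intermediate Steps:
V(R) = -3 + R
Y(y) = 7 (Y(y) = 4 + 3 = 7)
a = 25 (a = (11 + (-3 + 3)) + 14 = (11 + 0) + 14 = 11 + 14 = 25)
(46*a)*s(Y(-4), 6) = (46*25)*0 = 1150*0 = 0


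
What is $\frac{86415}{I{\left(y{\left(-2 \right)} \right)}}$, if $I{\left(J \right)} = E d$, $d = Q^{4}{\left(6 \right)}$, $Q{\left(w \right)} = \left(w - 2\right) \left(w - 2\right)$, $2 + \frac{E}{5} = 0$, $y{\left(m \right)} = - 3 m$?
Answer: $- \frac{17283}{131072} \approx -0.13186$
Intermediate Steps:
$E = -10$ ($E = -10 + 5 \cdot 0 = -10 + 0 = -10$)
$Q{\left(w \right)} = \left(-2 + w\right)^{2}$ ($Q{\left(w \right)} = \left(-2 + w\right) \left(-2 + w\right) = \left(-2 + w\right)^{2}$)
$d = 65536$ ($d = \left(\left(-2 + 6\right)^{2}\right)^{4} = \left(4^{2}\right)^{4} = 16^{4} = 65536$)
$I{\left(J \right)} = -655360$ ($I{\left(J \right)} = \left(-10\right) 65536 = -655360$)
$\frac{86415}{I{\left(y{\left(-2 \right)} \right)}} = \frac{86415}{-655360} = 86415 \left(- \frac{1}{655360}\right) = - \frac{17283}{131072}$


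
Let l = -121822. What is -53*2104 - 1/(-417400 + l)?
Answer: -60129723663/539222 ≈ -1.1151e+5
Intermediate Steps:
-53*2104 - 1/(-417400 + l) = -53*2104 - 1/(-417400 - 121822) = -111512 - 1/(-539222) = -111512 - 1*(-1/539222) = -111512 + 1/539222 = -60129723663/539222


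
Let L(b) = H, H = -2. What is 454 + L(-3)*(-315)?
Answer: 1084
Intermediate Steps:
L(b) = -2
454 + L(-3)*(-315) = 454 - 2*(-315) = 454 + 630 = 1084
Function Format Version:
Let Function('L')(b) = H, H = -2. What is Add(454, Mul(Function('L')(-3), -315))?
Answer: 1084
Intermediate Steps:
Function('L')(b) = -2
Add(454, Mul(Function('L')(-3), -315)) = Add(454, Mul(-2, -315)) = Add(454, 630) = 1084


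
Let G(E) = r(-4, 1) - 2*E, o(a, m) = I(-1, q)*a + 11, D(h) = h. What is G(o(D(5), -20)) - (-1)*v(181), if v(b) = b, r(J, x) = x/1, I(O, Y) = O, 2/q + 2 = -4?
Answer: 170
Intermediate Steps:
q = -1/3 (q = 2/(-2 - 4) = 2/(-6) = 2*(-1/6) = -1/3 ≈ -0.33333)
r(J, x) = x (r(J, x) = x*1 = x)
o(a, m) = 11 - a (o(a, m) = -a + 11 = 11 - a)
G(E) = 1 - 2*E
G(o(D(5), -20)) - (-1)*v(181) = (1 - 2*(11 - 1*5)) - (-1)*181 = (1 - 2*(11 - 5)) - 1*(-181) = (1 - 2*6) + 181 = (1 - 12) + 181 = -11 + 181 = 170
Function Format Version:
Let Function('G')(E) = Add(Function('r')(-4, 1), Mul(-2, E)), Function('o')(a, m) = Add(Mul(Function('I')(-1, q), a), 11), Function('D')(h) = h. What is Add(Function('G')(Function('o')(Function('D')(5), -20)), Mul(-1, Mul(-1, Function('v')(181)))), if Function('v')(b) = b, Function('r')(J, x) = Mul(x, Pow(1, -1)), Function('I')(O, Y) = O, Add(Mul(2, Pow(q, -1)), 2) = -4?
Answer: 170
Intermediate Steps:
q = Rational(-1, 3) (q = Mul(2, Pow(Add(-2, -4), -1)) = Mul(2, Pow(-6, -1)) = Mul(2, Rational(-1, 6)) = Rational(-1, 3) ≈ -0.33333)
Function('r')(J, x) = x (Function('r')(J, x) = Mul(x, 1) = x)
Function('o')(a, m) = Add(11, Mul(-1, a)) (Function('o')(a, m) = Add(Mul(-1, a), 11) = Add(11, Mul(-1, a)))
Function('G')(E) = Add(1, Mul(-2, E))
Add(Function('G')(Function('o')(Function('D')(5), -20)), Mul(-1, Mul(-1, Function('v')(181)))) = Add(Add(1, Mul(-2, Add(11, Mul(-1, 5)))), Mul(-1, Mul(-1, 181))) = Add(Add(1, Mul(-2, Add(11, -5))), Mul(-1, -181)) = Add(Add(1, Mul(-2, 6)), 181) = Add(Add(1, -12), 181) = Add(-11, 181) = 170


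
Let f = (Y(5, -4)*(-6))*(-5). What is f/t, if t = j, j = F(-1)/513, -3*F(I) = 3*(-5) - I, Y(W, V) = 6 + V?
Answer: 46170/7 ≈ 6595.7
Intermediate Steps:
F(I) = 5 + I/3 (F(I) = -(3*(-5) - I)/3 = -(-15 - I)/3 = 5 + I/3)
j = 14/1539 (j = (5 + (⅓)*(-1))/513 = (5 - ⅓)*(1/513) = (14/3)*(1/513) = 14/1539 ≈ 0.0090968)
f = 60 (f = ((6 - 4)*(-6))*(-5) = (2*(-6))*(-5) = -12*(-5) = 60)
t = 14/1539 ≈ 0.0090968
f/t = 60/(14/1539) = 60*(1539/14) = 46170/7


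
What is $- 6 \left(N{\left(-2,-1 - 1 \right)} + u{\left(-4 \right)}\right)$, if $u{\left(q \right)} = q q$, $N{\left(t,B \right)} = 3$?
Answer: $-114$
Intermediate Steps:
$u{\left(q \right)} = q^{2}$
$- 6 \left(N{\left(-2,-1 - 1 \right)} + u{\left(-4 \right)}\right) = - 6 \left(3 + \left(-4\right)^{2}\right) = - 6 \left(3 + 16\right) = \left(-6\right) 19 = -114$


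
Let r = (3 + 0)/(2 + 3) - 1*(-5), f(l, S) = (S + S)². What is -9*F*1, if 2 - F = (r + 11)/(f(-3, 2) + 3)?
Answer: -963/95 ≈ -10.137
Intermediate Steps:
f(l, S) = 4*S² (f(l, S) = (2*S)² = 4*S²)
r = 28/5 (r = 3/5 + 5 = 3*(⅕) + 5 = ⅗ + 5 = 28/5 ≈ 5.6000)
F = 107/95 (F = 2 - (28/5 + 11)/(4*2² + 3) = 2 - 83/(5*(4*4 + 3)) = 2 - 83/(5*(16 + 3)) = 2 - 83/(5*19) = 2 - 1*83/95 = 2 - 83/95 = 107/95 ≈ 1.1263)
-9*F*1 = -9*107/95*1 = -963/95*1 = -963/95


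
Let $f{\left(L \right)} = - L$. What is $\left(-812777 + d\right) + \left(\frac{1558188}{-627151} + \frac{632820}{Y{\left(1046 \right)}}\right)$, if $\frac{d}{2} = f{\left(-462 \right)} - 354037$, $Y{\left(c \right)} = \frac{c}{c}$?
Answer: $- \frac{556351600345}{627151} \approx -8.8711 \cdot 10^{5}$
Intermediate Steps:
$Y{\left(c \right)} = 1$
$d = -707150$ ($d = 2 \left(\left(-1\right) \left(-462\right) - 354037\right) = 2 \left(462 - 354037\right) = 2 \left(-353575\right) = -707150$)
$\left(-812777 + d\right) + \left(\frac{1558188}{-627151} + \frac{632820}{Y{\left(1046 \right)}}\right) = \left(-812777 - 707150\right) + \left(\frac{1558188}{-627151} + \frac{632820}{1}\right) = -1519927 + \left(1558188 \left(- \frac{1}{627151}\right) + 632820 \cdot 1\right) = -1519927 + \left(- \frac{1558188}{627151} + 632820\right) = -1519927 + \frac{396872137632}{627151} = - \frac{556351600345}{627151}$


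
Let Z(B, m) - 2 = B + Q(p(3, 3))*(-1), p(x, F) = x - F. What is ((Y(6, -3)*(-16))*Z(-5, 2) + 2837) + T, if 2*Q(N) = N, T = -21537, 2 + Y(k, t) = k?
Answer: -18508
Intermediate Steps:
Y(k, t) = -2 + k
Q(N) = N/2
Z(B, m) = 2 + B (Z(B, m) = 2 + (B + ((3 - 1*3)/2)*(-1)) = 2 + (B + ((3 - 3)/2)*(-1)) = 2 + (B + ((1/2)*0)*(-1)) = 2 + (B + 0*(-1)) = 2 + (B + 0) = 2 + B)
((Y(6, -3)*(-16))*Z(-5, 2) + 2837) + T = (((-2 + 6)*(-16))*(2 - 5) + 2837) - 21537 = ((4*(-16))*(-3) + 2837) - 21537 = (-64*(-3) + 2837) - 21537 = (192 + 2837) - 21537 = 3029 - 21537 = -18508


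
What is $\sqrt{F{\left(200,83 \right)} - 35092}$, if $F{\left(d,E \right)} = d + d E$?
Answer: $2 i \sqrt{4573} \approx 135.25 i$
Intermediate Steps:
$F{\left(d,E \right)} = d + E d$
$\sqrt{F{\left(200,83 \right)} - 35092} = \sqrt{200 \left(1 + 83\right) - 35092} = \sqrt{200 \cdot 84 - 35092} = \sqrt{16800 - 35092} = \sqrt{-18292} = 2 i \sqrt{4573}$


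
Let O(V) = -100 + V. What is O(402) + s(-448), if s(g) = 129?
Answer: 431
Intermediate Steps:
O(402) + s(-448) = (-100 + 402) + 129 = 302 + 129 = 431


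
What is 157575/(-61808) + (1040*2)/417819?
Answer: -65709268285/25824556752 ≈ -2.5444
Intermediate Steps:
157575/(-61808) + (1040*2)/417819 = 157575*(-1/61808) + 2080*(1/417819) = -157575/61808 + 2080/417819 = -65709268285/25824556752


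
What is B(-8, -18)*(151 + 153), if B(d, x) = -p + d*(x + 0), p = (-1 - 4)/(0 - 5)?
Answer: 43472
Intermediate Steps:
p = 1 (p = -5/(-5) = -5*(-1/5) = 1)
B(d, x) = -1 + d*x (B(d, x) = -1*1 + d*(x + 0) = -1 + d*x)
B(-8, -18)*(151 + 153) = (-1 - 8*(-18))*(151 + 153) = (-1 + 144)*304 = 143*304 = 43472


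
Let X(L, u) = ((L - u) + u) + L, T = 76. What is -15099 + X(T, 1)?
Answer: -14947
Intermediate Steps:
X(L, u) = 2*L (X(L, u) = L + L = 2*L)
-15099 + X(T, 1) = -15099 + 2*76 = -15099 + 152 = -14947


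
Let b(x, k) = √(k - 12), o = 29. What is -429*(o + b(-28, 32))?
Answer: -12441 - 858*√5 ≈ -14360.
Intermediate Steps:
b(x, k) = √(-12 + k)
-429*(o + b(-28, 32)) = -429*(29 + √(-12 + 32)) = -429*(29 + √20) = -429*(29 + 2*√5) = -12441 - 858*√5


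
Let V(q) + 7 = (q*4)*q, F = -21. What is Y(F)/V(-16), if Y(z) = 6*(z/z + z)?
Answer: -40/339 ≈ -0.11799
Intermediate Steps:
Y(z) = 6 + 6*z (Y(z) = 6*(1 + z) = 6 + 6*z)
V(q) = -7 + 4*q² (V(q) = -7 + (q*4)*q = -7 + (4*q)*q = -7 + 4*q²)
Y(F)/V(-16) = (6 + 6*(-21))/(-7 + 4*(-16)²) = (6 - 126)/(-7 + 4*256) = -120/(-7 + 1024) = -120/1017 = -120*1/1017 = -40/339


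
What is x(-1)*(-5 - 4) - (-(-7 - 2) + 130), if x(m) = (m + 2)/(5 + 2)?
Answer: -982/7 ≈ -140.29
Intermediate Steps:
x(m) = 2/7 + m/7 (x(m) = (2 + m)/7 = (2 + m)*(⅐) = 2/7 + m/7)
x(-1)*(-5 - 4) - (-(-7 - 2) + 130) = (2/7 + (⅐)*(-1))*(-5 - 4) - (-(-7 - 2) + 130) = (2/7 - ⅐)*(-9) - (-1*(-9) + 130) = (⅐)*(-9) - (9 + 130) = -9/7 - 1*139 = -9/7 - 139 = -982/7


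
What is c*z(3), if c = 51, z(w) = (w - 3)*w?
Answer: 0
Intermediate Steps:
z(w) = w*(-3 + w) (z(w) = (-3 + w)*w = w*(-3 + w))
c*z(3) = 51*(3*(-3 + 3)) = 51*(3*0) = 51*0 = 0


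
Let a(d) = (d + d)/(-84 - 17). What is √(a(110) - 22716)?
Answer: 2*I*√57937034/101 ≈ 150.73*I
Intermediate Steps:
a(d) = -2*d/101 (a(d) = (2*d)/(-101) = (2*d)*(-1/101) = -2*d/101)
√(a(110) - 22716) = √(-2/101*110 - 22716) = √(-220/101 - 22716) = √(-2294536/101) = 2*I*√57937034/101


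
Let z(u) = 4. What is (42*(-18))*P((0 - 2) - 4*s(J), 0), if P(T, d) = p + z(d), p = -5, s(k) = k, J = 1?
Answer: 756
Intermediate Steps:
P(T, d) = -1 (P(T, d) = -5 + 4 = -1)
(42*(-18))*P((0 - 2) - 4*s(J), 0) = (42*(-18))*(-1) = -756*(-1) = 756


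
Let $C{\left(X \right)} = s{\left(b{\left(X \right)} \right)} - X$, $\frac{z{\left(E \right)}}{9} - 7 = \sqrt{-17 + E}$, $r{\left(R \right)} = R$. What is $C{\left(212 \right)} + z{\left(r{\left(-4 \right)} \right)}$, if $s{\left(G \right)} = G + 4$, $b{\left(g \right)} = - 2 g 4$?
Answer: $-1841 + 9 i \sqrt{21} \approx -1841.0 + 41.243 i$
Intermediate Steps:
$b{\left(g \right)} = - 8 g$
$z{\left(E \right)} = 63 + 9 \sqrt{-17 + E}$
$s{\left(G \right)} = 4 + G$
$C{\left(X \right)} = 4 - 9 X$ ($C{\left(X \right)} = \left(4 - 8 X\right) - X = 4 - 9 X$)
$C{\left(212 \right)} + z{\left(r{\left(-4 \right)} \right)} = \left(4 - 1908\right) + \left(63 + 9 \sqrt{-17 - 4}\right) = \left(4 - 1908\right) + \left(63 + 9 \sqrt{-21}\right) = -1904 + \left(63 + 9 i \sqrt{21}\right) = -1841 + 9 i \sqrt{21}$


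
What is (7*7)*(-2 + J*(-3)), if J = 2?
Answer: -392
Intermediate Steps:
(7*7)*(-2 + J*(-3)) = (7*7)*(-2 + 2*(-3)) = 49*(-2 - 6) = 49*(-8) = -392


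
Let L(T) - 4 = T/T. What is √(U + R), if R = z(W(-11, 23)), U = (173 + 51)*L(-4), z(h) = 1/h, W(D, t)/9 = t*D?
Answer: √645210467/759 ≈ 33.466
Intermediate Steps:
W(D, t) = 9*D*t (W(D, t) = 9*(t*D) = 9*(D*t) = 9*D*t)
L(T) = 5 (L(T) = 4 + T/T = 4 + 1 = 5)
U = 1120 (U = (173 + 51)*5 = 224*5 = 1120)
R = -1/2277 (R = 1/(9*(-11)*23) = 1/(-2277) = -1/2277 ≈ -0.00043917)
√(U + R) = √(1120 - 1/2277) = √(2550239/2277) = √645210467/759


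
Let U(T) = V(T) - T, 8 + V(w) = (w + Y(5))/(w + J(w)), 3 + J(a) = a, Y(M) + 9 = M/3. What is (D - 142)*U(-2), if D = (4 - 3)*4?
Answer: 644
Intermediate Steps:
Y(M) = -9 + M/3
J(a) = -3 + a
V(w) = -8 + (-22/3 + w)/(-3 + 2*w) (V(w) = -8 + (w + (-9 + (1/3)*5))/(w + (-3 + w)) = -8 + (w + (-9 + 5/3))/(-3 + 2*w) = -8 + (w - 22/3)/(-3 + 2*w) = -8 + (-22/3 + w)/(-3 + 2*w))
D = 4 (D = 1*4 = 4)
U(T) = -T + 5*(10 - 9*T)/(3*(-3 + 2*T)) (U(T) = 5*(10 - 9*T)/(3*(-3 + 2*T)) - T = -T + 5*(10 - 9*T)/(3*(-3 + 2*T)))
(D - 142)*U(-2) = (4 - 142)*(2*(25 - 18*(-2) - 3*(-2)**2)/(3*(-3 + 2*(-2)))) = -92*(25 + 36 - 3*4)/(-3 - 4) = -92*(25 + 36 - 12)/(-7) = -92*(-1)*49/7 = -138*(-14/3) = 644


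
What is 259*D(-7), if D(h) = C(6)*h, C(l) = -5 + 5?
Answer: 0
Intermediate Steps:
C(l) = 0
D(h) = 0 (D(h) = 0*h = 0)
259*D(-7) = 259*0 = 0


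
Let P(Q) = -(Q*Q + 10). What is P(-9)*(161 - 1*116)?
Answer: -4095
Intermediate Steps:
P(Q) = -10 - Q**2 (P(Q) = -(Q**2 + 10) = -(10 + Q**2) = -10 - Q**2)
P(-9)*(161 - 1*116) = (-10 - 1*(-9)**2)*(161 - 1*116) = (-10 - 1*81)*(161 - 116) = (-10 - 81)*45 = -91*45 = -4095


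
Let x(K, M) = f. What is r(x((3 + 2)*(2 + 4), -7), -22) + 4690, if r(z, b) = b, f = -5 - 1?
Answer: 4668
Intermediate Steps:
f = -6
x(K, M) = -6
r(x((3 + 2)*(2 + 4), -7), -22) + 4690 = -22 + 4690 = 4668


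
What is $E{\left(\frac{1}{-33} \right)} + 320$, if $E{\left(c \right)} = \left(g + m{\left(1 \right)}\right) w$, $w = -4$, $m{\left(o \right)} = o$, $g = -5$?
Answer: $336$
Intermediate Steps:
$E{\left(c \right)} = 16$ ($E{\left(c \right)} = \left(-5 + 1\right) \left(-4\right) = \left(-4\right) \left(-4\right) = 16$)
$E{\left(\frac{1}{-33} \right)} + 320 = 16 + 320 = 336$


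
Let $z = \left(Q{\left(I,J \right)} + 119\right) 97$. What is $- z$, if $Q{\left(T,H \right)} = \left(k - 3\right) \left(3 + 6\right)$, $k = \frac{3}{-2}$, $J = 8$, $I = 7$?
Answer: $- \frac{15229}{2} \approx -7614.5$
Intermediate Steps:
$k = - \frac{3}{2}$ ($k = 3 \left(- \frac{1}{2}\right) = - \frac{3}{2} \approx -1.5$)
$Q{\left(T,H \right)} = - \frac{81}{2}$ ($Q{\left(T,H \right)} = \left(- \frac{3}{2} - 3\right) \left(3 + 6\right) = \left(- \frac{9}{2}\right) 9 = - \frac{81}{2}$)
$z = \frac{15229}{2}$ ($z = \left(- \frac{81}{2} + 119\right) 97 = \frac{157}{2} \cdot 97 = \frac{15229}{2} \approx 7614.5$)
$- z = \left(-1\right) \frac{15229}{2} = - \frac{15229}{2}$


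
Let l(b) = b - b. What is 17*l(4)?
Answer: 0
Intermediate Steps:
l(b) = 0
17*l(4) = 17*0 = 0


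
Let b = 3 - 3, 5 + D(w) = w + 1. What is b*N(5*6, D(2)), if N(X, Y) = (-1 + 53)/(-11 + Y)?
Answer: 0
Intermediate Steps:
D(w) = -4 + w (D(w) = -5 + (w + 1) = -5 + (1 + w) = -4 + w)
N(X, Y) = 52/(-11 + Y)
b = 0
b*N(5*6, D(2)) = 0*(52/(-11 + (-4 + 2))) = 0*(52/(-11 - 2)) = 0*(52/(-13)) = 0*(52*(-1/13)) = 0*(-4) = 0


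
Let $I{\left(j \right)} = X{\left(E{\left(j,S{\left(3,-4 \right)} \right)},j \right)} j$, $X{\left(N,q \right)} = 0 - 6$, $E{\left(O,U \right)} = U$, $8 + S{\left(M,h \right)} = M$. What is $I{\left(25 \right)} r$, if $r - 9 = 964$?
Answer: $-145950$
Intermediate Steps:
$r = 973$ ($r = 9 + 964 = 973$)
$S{\left(M,h \right)} = -8 + M$
$X{\left(N,q \right)} = -6$ ($X{\left(N,q \right)} = 0 - 6 = -6$)
$I{\left(j \right)} = - 6 j$
$I{\left(25 \right)} r = \left(-6\right) 25 \cdot 973 = \left(-150\right) 973 = -145950$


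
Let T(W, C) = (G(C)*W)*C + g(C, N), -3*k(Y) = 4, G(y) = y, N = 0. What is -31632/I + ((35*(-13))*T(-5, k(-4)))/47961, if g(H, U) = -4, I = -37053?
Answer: 1734397612/1777098933 ≈ 0.97597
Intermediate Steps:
k(Y) = -4/3 (k(Y) = -1/3*4 = -4/3)
T(W, C) = -4 + W*C**2 (T(W, C) = (C*W)*C - 4 = W*C**2 - 4 = -4 + W*C**2)
-31632/I + ((35*(-13))*T(-5, k(-4)))/47961 = -31632/(-37053) + ((35*(-13))*(-4 - 5*(-4/3)**2))/47961 = -31632*(-1/37053) - 455*(-4 - 5*16/9)*(1/47961) = 10544/12351 - 455*(-4 - 80/9)*(1/47961) = 10544/12351 - 455*(-116/9)*(1/47961) = 10544/12351 + (52780/9)*(1/47961) = 10544/12351 + 52780/431649 = 1734397612/1777098933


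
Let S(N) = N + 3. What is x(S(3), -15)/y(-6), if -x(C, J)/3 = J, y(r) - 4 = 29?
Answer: 15/11 ≈ 1.3636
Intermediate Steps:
y(r) = 33 (y(r) = 4 + 29 = 33)
S(N) = 3 + N
x(C, J) = -3*J
x(S(3), -15)/y(-6) = -3*(-15)/33 = 45*(1/33) = 15/11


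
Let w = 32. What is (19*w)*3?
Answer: 1824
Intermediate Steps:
(19*w)*3 = (19*32)*3 = 608*3 = 1824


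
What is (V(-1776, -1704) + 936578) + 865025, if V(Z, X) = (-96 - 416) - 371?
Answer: 1800720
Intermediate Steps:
V(Z, X) = -883 (V(Z, X) = -512 - 371 = -883)
(V(-1776, -1704) + 936578) + 865025 = (-883 + 936578) + 865025 = 935695 + 865025 = 1800720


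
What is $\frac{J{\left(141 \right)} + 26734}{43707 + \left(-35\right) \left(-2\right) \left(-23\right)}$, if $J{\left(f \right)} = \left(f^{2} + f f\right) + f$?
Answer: $\frac{66637}{42097} \approx 1.5829$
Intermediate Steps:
$J{\left(f \right)} = f + 2 f^{2}$ ($J{\left(f \right)} = \left(f^{2} + f^{2}\right) + f = 2 f^{2} + f = f + 2 f^{2}$)
$\frac{J{\left(141 \right)} + 26734}{43707 + \left(-35\right) \left(-2\right) \left(-23\right)} = \frac{141 \left(1 + 2 \cdot 141\right) + 26734}{43707 + \left(-35\right) \left(-2\right) \left(-23\right)} = \frac{141 \left(1 + 282\right) + 26734}{43707 + 70 \left(-23\right)} = \frac{141 \cdot 283 + 26734}{43707 - 1610} = \frac{39903 + 26734}{42097} = 66637 \cdot \frac{1}{42097} = \frac{66637}{42097}$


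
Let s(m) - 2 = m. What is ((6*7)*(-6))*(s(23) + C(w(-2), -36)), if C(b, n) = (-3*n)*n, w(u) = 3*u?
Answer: 973476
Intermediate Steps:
s(m) = 2 + m
C(b, n) = -3*n²
((6*7)*(-6))*(s(23) + C(w(-2), -36)) = ((6*7)*(-6))*((2 + 23) - 3*(-36)²) = (42*(-6))*(25 - 3*1296) = -252*(25 - 3888) = -252*(-3863) = 973476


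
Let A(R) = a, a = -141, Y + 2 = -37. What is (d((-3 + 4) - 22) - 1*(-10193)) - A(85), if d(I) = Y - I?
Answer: 10316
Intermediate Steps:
Y = -39 (Y = -2 - 37 = -39)
A(R) = -141
d(I) = -39 - I
(d((-3 + 4) - 22) - 1*(-10193)) - A(85) = ((-39 - ((-3 + 4) - 22)) - 1*(-10193)) - 1*(-141) = ((-39 - (1 - 22)) + 10193) + 141 = ((-39 - 1*(-21)) + 10193) + 141 = ((-39 + 21) + 10193) + 141 = (-18 + 10193) + 141 = 10175 + 141 = 10316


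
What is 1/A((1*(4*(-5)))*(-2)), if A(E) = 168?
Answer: 1/168 ≈ 0.0059524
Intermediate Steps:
1/A((1*(4*(-5)))*(-2)) = 1/168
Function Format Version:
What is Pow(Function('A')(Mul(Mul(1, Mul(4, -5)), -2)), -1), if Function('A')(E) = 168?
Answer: Rational(1, 168) ≈ 0.0059524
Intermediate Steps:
Pow(Function('A')(Mul(Mul(1, Mul(4, -5)), -2)), -1) = Pow(168, -1) = Rational(1, 168)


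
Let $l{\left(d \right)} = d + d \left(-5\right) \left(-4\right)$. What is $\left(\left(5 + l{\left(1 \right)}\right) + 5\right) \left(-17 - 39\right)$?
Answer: $-1736$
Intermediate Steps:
$l{\left(d \right)} = 21 d$ ($l{\left(d \right)} = d + - 5 d \left(-4\right) = d + 20 d = 21 d$)
$\left(\left(5 + l{\left(1 \right)}\right) + 5\right) \left(-17 - 39\right) = \left(\left(5 + 21 \cdot 1\right) + 5\right) \left(-17 - 39\right) = \left(\left(5 + 21\right) + 5\right) \left(-56\right) = \left(26 + 5\right) \left(-56\right) = 31 \left(-56\right) = -1736$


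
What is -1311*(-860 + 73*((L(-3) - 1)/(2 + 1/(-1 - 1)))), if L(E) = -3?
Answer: 1382668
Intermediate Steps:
-1311*(-860 + 73*((L(-3) - 1)/(2 + 1/(-1 - 1)))) = -1311*(-860 + 73*((-3 - 1)/(2 + 1/(-1 - 1)))) = -1311*(-860 + 73*(-4/(2 + 1/(-2)))) = -1311*(-860 + 73*(-4/(2 - ½))) = -1311*(-860 + 73*(-4/3/2)) = -1311*(-860 + 73*(-4*⅔)) = -1311*(-860 + 73*(-8/3)) = -1311*(-860 - 584/3) = -1311*(-3164/3) = 1382668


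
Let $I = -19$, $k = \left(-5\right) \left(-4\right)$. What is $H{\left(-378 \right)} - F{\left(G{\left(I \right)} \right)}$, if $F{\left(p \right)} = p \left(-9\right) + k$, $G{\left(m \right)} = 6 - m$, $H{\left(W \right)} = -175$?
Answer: $30$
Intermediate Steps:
$k = 20$
$F{\left(p \right)} = 20 - 9 p$ ($F{\left(p \right)} = p \left(-9\right) + 20 = - 9 p + 20 = 20 - 9 p$)
$H{\left(-378 \right)} - F{\left(G{\left(I \right)} \right)} = -175 - \left(20 - 9 \left(6 - -19\right)\right) = -175 - \left(20 - 9 \left(6 + 19\right)\right) = -175 - \left(20 - 225\right) = -175 - -205 = -175 + 205 = 30$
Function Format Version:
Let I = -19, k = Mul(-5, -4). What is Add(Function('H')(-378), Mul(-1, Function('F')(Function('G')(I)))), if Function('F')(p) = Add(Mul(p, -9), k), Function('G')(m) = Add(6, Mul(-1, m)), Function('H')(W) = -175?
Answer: 30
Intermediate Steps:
k = 20
Function('F')(p) = Add(20, Mul(-9, p)) (Function('F')(p) = Add(Mul(p, -9), 20) = Add(Mul(-9, p), 20) = Add(20, Mul(-9, p)))
Add(Function('H')(-378), Mul(-1, Function('F')(Function('G')(I)))) = Add(-175, Mul(-1, Add(20, Mul(-9, Add(6, Mul(-1, -19)))))) = Add(-175, Mul(-1, Add(20, Mul(-9, Add(6, 19))))) = Add(-175, Mul(-1, Add(20, Mul(-9, 25)))) = Add(-175, Mul(-1, Add(20, -225))) = Add(-175, Mul(-1, -205)) = Add(-175, 205) = 30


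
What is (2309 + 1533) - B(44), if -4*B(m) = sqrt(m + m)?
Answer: 3842 + sqrt(22)/2 ≈ 3844.3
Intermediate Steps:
B(m) = -sqrt(2)*sqrt(m)/4 (B(m) = -sqrt(m + m)/4 = -sqrt(2)*sqrt(m)/4)
(2309 + 1533) - B(44) = (2309 + 1533) - (-1)*sqrt(2)*sqrt(44)/4 = 3842 - (-1)*sqrt(2)*2*sqrt(11)/4 = 3842 - (-1)*sqrt(22)/2 = 3842 + sqrt(22)/2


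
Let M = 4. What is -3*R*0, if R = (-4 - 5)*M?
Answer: 0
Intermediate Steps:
R = -36 (R = (-4 - 5)*4 = -9*4 = -36)
-3*R*0 = -3*(-36)*0 = 108*0 = 0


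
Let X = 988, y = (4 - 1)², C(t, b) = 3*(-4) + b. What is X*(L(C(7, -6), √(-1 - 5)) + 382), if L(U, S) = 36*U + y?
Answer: -253916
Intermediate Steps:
C(t, b) = -12 + b
y = 9 (y = 3² = 9)
L(U, S) = 9 + 36*U (L(U, S) = 36*U + 9 = 9 + 36*U)
X*(L(C(7, -6), √(-1 - 5)) + 382) = 988*((9 + 36*(-12 - 6)) + 382) = 988*((9 + 36*(-18)) + 382) = 988*((9 - 648) + 382) = 988*(-639 + 382) = 988*(-257) = -253916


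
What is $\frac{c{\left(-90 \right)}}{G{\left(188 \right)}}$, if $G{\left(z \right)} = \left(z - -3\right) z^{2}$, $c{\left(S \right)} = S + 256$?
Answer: $\frac{83}{3375352} \approx 2.459 \cdot 10^{-5}$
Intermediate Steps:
$c{\left(S \right)} = 256 + S$
$G{\left(z \right)} = z^{2} \left(3 + z\right)$ ($G{\left(z \right)} = \left(z + 3\right) z^{2} = \left(3 + z\right) z^{2} = z^{2} \left(3 + z\right)$)
$\frac{c{\left(-90 \right)}}{G{\left(188 \right)}} = \frac{256 - 90}{188^{2} \left(3 + 188\right)} = \frac{166}{35344 \cdot 191} = \frac{166}{6750704} = 166 \cdot \frac{1}{6750704} = \frac{83}{3375352}$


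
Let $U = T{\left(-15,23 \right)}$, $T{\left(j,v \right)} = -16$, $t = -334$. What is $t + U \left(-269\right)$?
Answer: $3970$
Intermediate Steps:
$U = -16$
$t + U \left(-269\right) = -334 - -4304 = -334 + 4304 = 3970$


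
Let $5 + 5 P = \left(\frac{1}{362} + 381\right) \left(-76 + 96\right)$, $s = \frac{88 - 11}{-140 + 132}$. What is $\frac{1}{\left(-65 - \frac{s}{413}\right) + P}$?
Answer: $\frac{85432}{124562791} \approx 0.00068585$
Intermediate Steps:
$s = - \frac{77}{8}$ ($s = \frac{77}{-8} = 77 \left(- \frac{1}{8}\right) = - \frac{77}{8} \approx -9.625$)
$P = \frac{275665}{181}$ ($P = -1 + \frac{\left(\frac{1}{362} + 381\right) \left(-76 + 96\right)}{5} = -1 + \frac{\left(\frac{1}{362} + 381\right) 20}{5} = -1 + \frac{\frac{137923}{362} \cdot 20}{5} = -1 + \frac{1}{5} \cdot \frac{1379230}{181} = -1 + \frac{275846}{181} = \frac{275665}{181} \approx 1523.0$)
$\frac{1}{\left(-65 - \frac{s}{413}\right) + P} = \frac{1}{\left(-65 - - \frac{77}{8 \cdot 413}\right) + \frac{275665}{181}} = \frac{1}{\left(-65 - \left(- \frac{77}{8}\right) \frac{1}{413}\right) + \frac{275665}{181}} = \frac{1}{\left(-65 - - \frac{11}{472}\right) + \frac{275665}{181}} = \frac{1}{\left(-65 + \frac{11}{472}\right) + \frac{275665}{181}} = \frac{1}{- \frac{30669}{472} + \frac{275665}{181}} = \frac{1}{\frac{124562791}{85432}} = \frac{85432}{124562791}$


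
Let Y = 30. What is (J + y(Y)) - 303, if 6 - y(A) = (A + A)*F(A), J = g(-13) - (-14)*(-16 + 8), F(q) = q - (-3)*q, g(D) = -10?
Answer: -7619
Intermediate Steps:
F(q) = 4*q (F(q) = q + 3*q = 4*q)
J = -122 (J = -10 - (-14)*(-16 + 8) = -10 - (-14)*(-8) = -10 - 1*112 = -10 - 112 = -122)
y(A) = 6 - 8*A² (y(A) = 6 - (A + A)*4*A = 6 - 2*A*4*A = 6 - 8*A²)
(J + y(Y)) - 303 = (-122 + (6 - 8*30²)) - 303 = (-122 + (6 - 8*900)) - 303 = (-122 + (6 - 7200)) - 303 = (-122 - 7194) - 303 = -7316 - 303 = -7619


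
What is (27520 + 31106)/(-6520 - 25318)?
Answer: -29313/15919 ≈ -1.8414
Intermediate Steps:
(27520 + 31106)/(-6520 - 25318) = 58626/(-31838) = 58626*(-1/31838) = -29313/15919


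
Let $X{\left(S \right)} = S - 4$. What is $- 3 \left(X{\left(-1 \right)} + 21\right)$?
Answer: $-48$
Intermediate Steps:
$X{\left(S \right)} = -4 + S$ ($X{\left(S \right)} = S - 4 = -4 + S$)
$- 3 \left(X{\left(-1 \right)} + 21\right) = - 3 \left(\left(-4 - 1\right) + 21\right) = - 3 \left(-5 + 21\right) = \left(-3\right) 16 = -48$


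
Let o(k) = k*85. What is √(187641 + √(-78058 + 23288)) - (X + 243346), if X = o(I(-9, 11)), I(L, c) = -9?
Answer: -242581 + √(187641 + I*√54770) ≈ -2.4215e+5 + 0.27013*I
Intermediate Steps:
o(k) = 85*k
X = -765 (X = 85*(-9) = -765)
√(187641 + √(-78058 + 23288)) - (X + 243346) = √(187641 + √(-78058 + 23288)) - (-765 + 243346) = √(187641 + √(-54770)) - 1*242581 = √(187641 + I*√54770) - 242581 = -242581 + √(187641 + I*√54770)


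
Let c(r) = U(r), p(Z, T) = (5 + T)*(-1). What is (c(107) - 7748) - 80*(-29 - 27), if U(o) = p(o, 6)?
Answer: -3279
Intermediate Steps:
p(Z, T) = -5 - T
U(o) = -11 (U(o) = -5 - 1*6 = -5 - 6 = -11)
c(r) = -11
(c(107) - 7748) - 80*(-29 - 27) = (-11 - 7748) - 80*(-29 - 27) = -7759 - 80*(-56) = -7759 + 4480 = -3279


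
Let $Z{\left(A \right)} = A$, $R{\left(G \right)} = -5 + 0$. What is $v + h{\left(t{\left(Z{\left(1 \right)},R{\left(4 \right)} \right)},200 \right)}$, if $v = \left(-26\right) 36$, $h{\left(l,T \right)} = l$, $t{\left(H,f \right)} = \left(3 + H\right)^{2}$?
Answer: $-920$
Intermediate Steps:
$R{\left(G \right)} = -5$
$v = -936$
$v + h{\left(t{\left(Z{\left(1 \right)},R{\left(4 \right)} \right)},200 \right)} = -936 + \left(3 + 1\right)^{2} = -936 + 4^{2} = -936 + 16 = -920$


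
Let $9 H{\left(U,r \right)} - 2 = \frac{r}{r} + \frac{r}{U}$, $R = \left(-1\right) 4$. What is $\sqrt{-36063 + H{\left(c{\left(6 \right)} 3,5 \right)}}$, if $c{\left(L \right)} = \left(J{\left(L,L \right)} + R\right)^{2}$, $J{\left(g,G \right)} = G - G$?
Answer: $\frac{i \sqrt{46737201}}{36} \approx 189.9 i$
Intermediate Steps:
$J{\left(g,G \right)} = 0$
$R = -4$
$c{\left(L \right)} = 16$ ($c{\left(L \right)} = \left(0 - 4\right)^{2} = \left(-4\right)^{2} = 16$)
$H{\left(U,r \right)} = \frac{1}{3} + \frac{r}{9 U}$ ($H{\left(U,r \right)} = \frac{2}{9} + \frac{\frac{r}{r} + \frac{r}{U}}{9} = \frac{2}{9} + \frac{1 + \frac{r}{U}}{9} = \frac{2}{9} + \left(\frac{1}{9} + \frac{r}{9 U}\right) = \frac{1}{3} + \frac{r}{9 U}$)
$\sqrt{-36063 + H{\left(c{\left(6 \right)} 3,5 \right)}} = \sqrt{-36063 + \frac{5 + 3 \cdot 16 \cdot 3}{9 \cdot 16 \cdot 3}} = \sqrt{-36063 + \frac{5 + 3 \cdot 48}{9 \cdot 48}} = \sqrt{-36063 + \frac{1}{9} \cdot \frac{1}{48} \left(5 + 144\right)} = \sqrt{-36063 + \frac{1}{9} \cdot \frac{1}{48} \cdot 149} = \sqrt{-36063 + \frac{149}{432}} = \sqrt{- \frac{15579067}{432}} = \frac{i \sqrt{46737201}}{36}$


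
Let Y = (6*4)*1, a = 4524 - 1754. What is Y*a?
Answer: 66480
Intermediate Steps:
a = 2770
Y = 24 (Y = 24*1 = 24)
Y*a = 24*2770 = 66480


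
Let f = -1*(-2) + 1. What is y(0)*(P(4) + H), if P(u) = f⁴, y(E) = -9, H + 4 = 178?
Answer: -2295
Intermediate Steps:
H = 174 (H = -4 + 178 = 174)
f = 3 (f = 2 + 1 = 3)
P(u) = 81 (P(u) = 3⁴ = 81)
y(0)*(P(4) + H) = -9*(81 + 174) = -9*255 = -2295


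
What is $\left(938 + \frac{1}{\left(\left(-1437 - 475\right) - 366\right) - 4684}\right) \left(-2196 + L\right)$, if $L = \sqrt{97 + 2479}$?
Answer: $- \frac{7170329790}{3481} + \frac{13060710 \sqrt{161}}{3481} \approx -2.0122 \cdot 10^{6}$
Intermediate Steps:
$L = 4 \sqrt{161}$ ($L = \sqrt{2576} = 4 \sqrt{161} \approx 50.754$)
$\left(938 + \frac{1}{\left(\left(-1437 - 475\right) - 366\right) - 4684}\right) \left(-2196 + L\right) = \left(938 + \frac{1}{\left(\left(-1437 - 475\right) - 366\right) - 4684}\right) \left(-2196 + 4 \sqrt{161}\right) = \left(938 + \frac{1}{\left(-1912 - 366\right) - 4684}\right) \left(-2196 + 4 \sqrt{161}\right) = \left(938 + \frac{1}{-2278 - 4684}\right) \left(-2196 + 4 \sqrt{161}\right) = \left(938 + \frac{1}{-6962}\right) \left(-2196 + 4 \sqrt{161}\right) = \left(938 - \frac{1}{6962}\right) \left(-2196 + 4 \sqrt{161}\right) = \frac{6530355 \left(-2196 + 4 \sqrt{161}\right)}{6962} = - \frac{7170329790}{3481} + \frac{13060710 \sqrt{161}}{3481}$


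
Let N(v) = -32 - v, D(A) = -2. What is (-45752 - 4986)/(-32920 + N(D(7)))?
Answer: 25369/16475 ≈ 1.5398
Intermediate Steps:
(-45752 - 4986)/(-32920 + N(D(7))) = (-45752 - 4986)/(-32920 + (-32 - 1*(-2))) = -50738/(-32920 + (-32 + 2)) = -50738/(-32920 - 30) = -50738/(-32950) = -50738*(-1/32950) = 25369/16475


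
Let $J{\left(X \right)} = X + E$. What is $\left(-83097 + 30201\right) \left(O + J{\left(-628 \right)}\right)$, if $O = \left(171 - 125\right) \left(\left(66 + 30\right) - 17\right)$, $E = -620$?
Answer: $-126209856$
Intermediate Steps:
$O = 3634$ ($O = 46 \left(96 - 17\right) = 46 \cdot 79 = 3634$)
$J{\left(X \right)} = -620 + X$ ($J{\left(X \right)} = X - 620 = -620 + X$)
$\left(-83097 + 30201\right) \left(O + J{\left(-628 \right)}\right) = \left(-83097 + 30201\right) \left(3634 - 1248\right) = - 52896 \left(3634 - 1248\right) = \left(-52896\right) 2386 = -126209856$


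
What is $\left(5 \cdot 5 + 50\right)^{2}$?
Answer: $5625$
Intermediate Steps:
$\left(5 \cdot 5 + 50\right)^{2} = \left(25 + 50\right)^{2} = 75^{2} = 5625$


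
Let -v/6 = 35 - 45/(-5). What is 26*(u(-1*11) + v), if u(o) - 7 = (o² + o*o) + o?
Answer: -676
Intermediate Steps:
u(o) = 7 + o + 2*o² (u(o) = 7 + ((o² + o*o) + o) = 7 + ((o² + o²) + o) = 7 + (2*o² + o) = 7 + (o + 2*o²) = 7 + o + 2*o²)
v = -264 (v = -6*(35 - 45/(-5)) = -6*(35 - 45*(-⅕)) = -6*(35 + 9) = -6*44 = -264)
26*(u(-1*11) + v) = 26*((7 - 1*11 + 2*(-1*11)²) - 264) = 26*((7 - 11 + 2*(-11)²) - 264) = 26*((7 - 11 + 2*121) - 264) = 26*((7 - 11 + 242) - 264) = 26*(238 - 264) = 26*(-26) = -676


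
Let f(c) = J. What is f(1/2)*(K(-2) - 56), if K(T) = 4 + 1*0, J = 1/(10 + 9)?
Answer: -52/19 ≈ -2.7368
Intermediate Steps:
J = 1/19 ≈ 0.052632
K(T) = 4 (K(T) = 4 + 0 = 4)
f(c) = 1/19
f(1/2)*(K(-2) - 56) = (4 - 56)/19 = (1/19)*(-52) = -52/19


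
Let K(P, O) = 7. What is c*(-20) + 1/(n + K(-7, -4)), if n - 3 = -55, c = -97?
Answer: 87299/45 ≈ 1940.0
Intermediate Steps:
n = -52 (n = 3 - 55 = -52)
c*(-20) + 1/(n + K(-7, -4)) = -97*(-20) + 1/(-52 + 7) = 1940 + 1/(-45) = 1940 - 1/45 = 87299/45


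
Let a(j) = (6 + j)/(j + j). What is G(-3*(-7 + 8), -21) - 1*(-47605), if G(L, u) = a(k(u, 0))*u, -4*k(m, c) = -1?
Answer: 94685/2 ≈ 47343.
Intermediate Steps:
k(m, c) = ¼ (k(m, c) = -¼*(-1) = ¼)
a(j) = (6 + j)/(2*j) (a(j) = (6 + j)/((2*j)) = (6 + j)*(1/(2*j)) = (6 + j)/(2*j))
G(L, u) = 25*u/2 (G(L, u) = ((6 + ¼)/(2*(¼)))*u = ((½)*4*(25/4))*u = 25*u/2)
G(-3*(-7 + 8), -21) - 1*(-47605) = (25/2)*(-21) - 1*(-47605) = -525/2 + 47605 = 94685/2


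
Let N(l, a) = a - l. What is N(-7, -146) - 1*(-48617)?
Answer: 48478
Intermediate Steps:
N(-7, -146) - 1*(-48617) = (-146 - 1*(-7)) - 1*(-48617) = (-146 + 7) + 48617 = -139 + 48617 = 48478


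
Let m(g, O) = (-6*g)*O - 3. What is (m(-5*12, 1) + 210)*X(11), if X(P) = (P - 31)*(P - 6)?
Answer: -56700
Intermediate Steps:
m(g, O) = -3 - 6*O*g (m(g, O) = -6*O*g - 3 = -3 - 6*O*g)
X(P) = (-31 + P)*(-6 + P)
(m(-5*12, 1) + 210)*X(11) = ((-3 - 6*1*(-5*12)) + 210)*(186 + 11**2 - 37*11) = ((-3 - 6*1*(-60)) + 210)*(186 + 121 - 407) = ((-3 + 360) + 210)*(-100) = (357 + 210)*(-100) = 567*(-100) = -56700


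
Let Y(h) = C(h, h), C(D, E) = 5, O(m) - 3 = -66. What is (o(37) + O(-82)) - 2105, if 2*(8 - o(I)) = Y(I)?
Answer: -4325/2 ≈ -2162.5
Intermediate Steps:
O(m) = -63 (O(m) = 3 - 66 = -63)
Y(h) = 5
o(I) = 11/2 (o(I) = 8 - ½*5 = 8 - 5/2 = 11/2)
(o(37) + O(-82)) - 2105 = (11/2 - 63) - 2105 = -115/2 - 2105 = -4325/2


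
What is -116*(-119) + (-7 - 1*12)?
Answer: 13785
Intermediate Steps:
-116*(-119) + (-7 - 1*12) = 13804 + (-7 - 12) = 13804 - 19 = 13785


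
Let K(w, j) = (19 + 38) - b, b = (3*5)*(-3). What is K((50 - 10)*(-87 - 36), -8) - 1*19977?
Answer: -19875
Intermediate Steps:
b = -45 (b = 15*(-3) = -45)
K(w, j) = 102 (K(w, j) = (19 + 38) - 1*(-45) = 57 + 45 = 102)
K((50 - 10)*(-87 - 36), -8) - 1*19977 = 102 - 1*19977 = 102 - 19977 = -19875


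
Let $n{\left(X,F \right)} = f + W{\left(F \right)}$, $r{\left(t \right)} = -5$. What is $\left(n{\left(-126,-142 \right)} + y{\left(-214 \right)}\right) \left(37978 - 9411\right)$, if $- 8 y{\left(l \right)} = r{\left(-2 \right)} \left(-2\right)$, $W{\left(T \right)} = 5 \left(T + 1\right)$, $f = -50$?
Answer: $- \frac{86415175}{4} \approx -2.1604 \cdot 10^{7}$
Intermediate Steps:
$W{\left(T \right)} = 5 + 5 T$ ($W{\left(T \right)} = 5 \left(1 + T\right) = 5 + 5 T$)
$n{\left(X,F \right)} = -45 + 5 F$ ($n{\left(X,F \right)} = -50 + \left(5 + 5 F\right) = -45 + 5 F$)
$y{\left(l \right)} = - \frac{5}{4}$ ($y{\left(l \right)} = - \frac{\left(-5\right) \left(-2\right)}{8} = \left(- \frac{1}{8}\right) 10 = - \frac{5}{4}$)
$\left(n{\left(-126,-142 \right)} + y{\left(-214 \right)}\right) \left(37978 - 9411\right) = \left(\left(-45 + 5 \left(-142\right)\right) - \frac{5}{4}\right) \left(37978 - 9411\right) = \left(\left(-45 - 710\right) - \frac{5}{4}\right) 28567 = \left(-755 - \frac{5}{4}\right) 28567 = \left(- \frac{3025}{4}\right) 28567 = - \frac{86415175}{4}$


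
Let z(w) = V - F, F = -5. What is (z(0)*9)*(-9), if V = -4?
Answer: -81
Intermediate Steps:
z(w) = 1 (z(w) = -4 - 1*(-5) = -4 + 5 = 1)
(z(0)*9)*(-9) = (1*9)*(-9) = 9*(-9) = -81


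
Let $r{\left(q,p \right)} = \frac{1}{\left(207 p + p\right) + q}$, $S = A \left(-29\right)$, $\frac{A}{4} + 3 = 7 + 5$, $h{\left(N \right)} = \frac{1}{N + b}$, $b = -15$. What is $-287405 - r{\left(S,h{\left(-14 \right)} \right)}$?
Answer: $- \frac{8761253991}{30484} \approx -2.8741 \cdot 10^{5}$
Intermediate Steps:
$h{\left(N \right)} = \frac{1}{-15 + N}$ ($h{\left(N \right)} = \frac{1}{N - 15} = \frac{1}{-15 + N}$)
$A = 36$ ($A = -12 + 4 \left(7 + 5\right) = -12 + 4 \cdot 12 = -12 + 48 = 36$)
$S = -1044$ ($S = 36 \left(-29\right) = -1044$)
$r{\left(q,p \right)} = \frac{1}{q + 208 p}$ ($r{\left(q,p \right)} = \frac{1}{208 p + q} = \frac{1}{q + 208 p}$)
$-287405 - r{\left(S,h{\left(-14 \right)} \right)} = -287405 - \frac{1}{-1044 + \frac{208}{-15 - 14}} = -287405 - \frac{1}{-1044 + \frac{208}{-29}} = -287405 - \frac{1}{-1044 + 208 \left(- \frac{1}{29}\right)} = -287405 - \frac{1}{-1044 - \frac{208}{29}} = -287405 - \frac{1}{- \frac{30484}{29}} = -287405 - - \frac{29}{30484} = -287405 + \frac{29}{30484} = - \frac{8761253991}{30484}$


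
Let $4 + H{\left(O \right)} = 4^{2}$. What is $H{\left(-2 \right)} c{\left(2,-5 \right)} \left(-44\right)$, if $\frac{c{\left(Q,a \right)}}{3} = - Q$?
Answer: $3168$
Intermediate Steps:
$c{\left(Q,a \right)} = - 3 Q$ ($c{\left(Q,a \right)} = 3 \left(- Q\right) = - 3 Q$)
$H{\left(O \right)} = 12$ ($H{\left(O \right)} = -4 + 4^{2} = -4 + 16 = 12$)
$H{\left(-2 \right)} c{\left(2,-5 \right)} \left(-44\right) = 12 \left(\left(-3\right) 2\right) \left(-44\right) = 12 \left(-6\right) \left(-44\right) = \left(-72\right) \left(-44\right) = 3168$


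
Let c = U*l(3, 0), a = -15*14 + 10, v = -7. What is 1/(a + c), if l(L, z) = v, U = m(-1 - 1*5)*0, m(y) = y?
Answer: -1/200 ≈ -0.0050000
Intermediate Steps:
U = 0 (U = (-1 - 1*5)*0 = (-1 - 5)*0 = -6*0 = 0)
l(L, z) = -7
a = -200 (a = -210 + 10 = -200)
c = 0 (c = 0*(-7) = 0)
1/(a + c) = 1/(-200 + 0) = 1/(-200) = -1/200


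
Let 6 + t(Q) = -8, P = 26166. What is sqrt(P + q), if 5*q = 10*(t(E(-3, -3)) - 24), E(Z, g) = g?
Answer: sqrt(26090) ≈ 161.52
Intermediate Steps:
t(Q) = -14 (t(Q) = -6 - 8 = -14)
q = -76 (q = (10*(-14 - 24))/5 = (10*(-38))/5 = (1/5)*(-380) = -76)
sqrt(P + q) = sqrt(26166 - 76) = sqrt(26090)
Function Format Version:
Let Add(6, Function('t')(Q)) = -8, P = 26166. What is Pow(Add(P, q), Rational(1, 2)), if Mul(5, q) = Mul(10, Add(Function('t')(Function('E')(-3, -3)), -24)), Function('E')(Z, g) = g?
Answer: Pow(26090, Rational(1, 2)) ≈ 161.52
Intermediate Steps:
Function('t')(Q) = -14 (Function('t')(Q) = Add(-6, -8) = -14)
q = -76 (q = Mul(Rational(1, 5), Mul(10, Add(-14, -24))) = Mul(Rational(1, 5), Mul(10, -38)) = Mul(Rational(1, 5), -380) = -76)
Pow(Add(P, q), Rational(1, 2)) = Pow(Add(26166, -76), Rational(1, 2)) = Pow(26090, Rational(1, 2))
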